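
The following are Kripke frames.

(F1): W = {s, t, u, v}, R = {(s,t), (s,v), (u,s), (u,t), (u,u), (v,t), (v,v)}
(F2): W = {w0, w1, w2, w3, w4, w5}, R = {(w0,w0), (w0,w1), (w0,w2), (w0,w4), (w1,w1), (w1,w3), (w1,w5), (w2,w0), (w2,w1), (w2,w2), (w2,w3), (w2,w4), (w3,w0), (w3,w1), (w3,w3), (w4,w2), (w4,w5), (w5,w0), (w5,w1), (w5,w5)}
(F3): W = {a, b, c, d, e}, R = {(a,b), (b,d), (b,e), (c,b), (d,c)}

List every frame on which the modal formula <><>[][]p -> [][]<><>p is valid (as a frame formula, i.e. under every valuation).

Frame correspondent (Sahlqvist): forall x forall y forall z ((x R^2 y & x R^2 z) -> exists w (y R^2 w & z R^2 w)) — i.e. a generalized confluence (Geach) condition.
(F1): fails — sR²t, sR²t but no w with tR²w and tR²w.
(F2): condition met.
(F3): fails — aR²d, aR²e but no w with dR²w and eR²w.

(F2)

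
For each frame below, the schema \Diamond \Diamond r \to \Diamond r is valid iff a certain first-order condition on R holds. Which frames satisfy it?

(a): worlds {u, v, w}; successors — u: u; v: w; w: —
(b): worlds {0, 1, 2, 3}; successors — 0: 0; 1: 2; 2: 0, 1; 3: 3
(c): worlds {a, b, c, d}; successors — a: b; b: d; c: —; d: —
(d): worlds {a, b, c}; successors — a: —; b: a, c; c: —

(a), (d)

The schema corresponds to transitivity: \forall x \forall y \forall z (Rxy \wedge Ryz \to Rxz).
(a): ✓.
(b): fails — R12 and R20 but not R10.
(c): fails — Rab and Rbd but not Rad.
(d): ✓.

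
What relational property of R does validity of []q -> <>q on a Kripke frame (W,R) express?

Suppose □q→◇q is valid. At any x set V(q)=W. Then □q at x, so ◇q at x, so x has a successor.
Conversely, any frame satisfying forall x exists y Rxy validates the schema.
Frame condition: forall x exists y Rxy.

seriality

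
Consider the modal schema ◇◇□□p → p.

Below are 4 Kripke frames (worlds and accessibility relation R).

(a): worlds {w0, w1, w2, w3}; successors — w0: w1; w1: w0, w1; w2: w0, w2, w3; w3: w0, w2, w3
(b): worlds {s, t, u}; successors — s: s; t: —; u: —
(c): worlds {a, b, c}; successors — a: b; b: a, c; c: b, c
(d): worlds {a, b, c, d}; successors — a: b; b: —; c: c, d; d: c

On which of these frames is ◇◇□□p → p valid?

(b), (c), (d)

This is the axiom for a generalized confluence (Geach) condition; its first-order frame correspondent is ∀x ∀y (xR²y → ∃w (yR²w ∧ x = w)).
(a): fails — w2R²w0 but no w with w0R²w and w2=w.
(b): holds.
(c): holds.
(d): holds.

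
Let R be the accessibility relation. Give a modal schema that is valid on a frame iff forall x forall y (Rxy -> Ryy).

□(□p → p)

A defining formula is □(□p → p) (the T□ axiom).
Suppose □(□p→p) is valid. Take Rxy and set V(p)={w : Ryw}. Then at y, □p holds; since □(□p→p) at x, □p→p at y, so p at y, i.e. Ryy.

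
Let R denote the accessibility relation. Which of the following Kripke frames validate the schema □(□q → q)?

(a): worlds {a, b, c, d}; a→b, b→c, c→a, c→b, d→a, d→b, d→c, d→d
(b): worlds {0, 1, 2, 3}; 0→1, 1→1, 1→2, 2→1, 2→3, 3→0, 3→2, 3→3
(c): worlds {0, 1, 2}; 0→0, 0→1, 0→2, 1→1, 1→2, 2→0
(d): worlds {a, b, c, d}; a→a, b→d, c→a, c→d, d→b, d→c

none

The schema corresponds to shift-reflexivity: ∀x ∀y (Rxy → Ryy).
(a): fails — Rbc but not Rcc.
(b): fails — R32 but not R22.
(c): fails — R02 but not R22.
(d): fails — Rcd but not Rdd.
Valid on no frame.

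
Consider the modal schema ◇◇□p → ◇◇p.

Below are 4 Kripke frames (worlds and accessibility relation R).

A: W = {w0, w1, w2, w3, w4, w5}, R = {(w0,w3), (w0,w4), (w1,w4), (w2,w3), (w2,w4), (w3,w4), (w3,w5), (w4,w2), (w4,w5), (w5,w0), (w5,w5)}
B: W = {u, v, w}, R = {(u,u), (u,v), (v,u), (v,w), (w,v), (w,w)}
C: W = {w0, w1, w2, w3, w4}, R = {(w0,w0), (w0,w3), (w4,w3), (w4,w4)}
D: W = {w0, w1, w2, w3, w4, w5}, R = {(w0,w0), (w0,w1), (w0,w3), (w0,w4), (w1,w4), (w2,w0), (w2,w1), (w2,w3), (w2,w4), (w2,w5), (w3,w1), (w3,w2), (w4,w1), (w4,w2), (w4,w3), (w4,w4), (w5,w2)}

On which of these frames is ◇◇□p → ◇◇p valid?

B

Frame correspondent (Sahlqvist): ∀x ∀y (xR²y → ∃w (yRw ∧ xR²w)) — i.e. a generalized confluence (Geach) condition.
A: fails — w1R²w2 but no w with w2Rw and w1R²w.
B: satisfies the condition.
C: fails — w0R²w3 but no w with w3Rw and w0R²w.
D: fails — w3R²w5 but no w with w5Rw and w3R²w.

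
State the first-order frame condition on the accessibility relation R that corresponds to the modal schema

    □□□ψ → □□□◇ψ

This is a Sahlqvist (Geach-type) schema ◇^0□^3ψ → □^3◇^1ψ.
First-order correspondent: ∀x ∀z (xR³z → ∃w (xR³w ∧ zRw)).

∀x ∀z (xR³z → ∃w (xR³w ∧ zRw))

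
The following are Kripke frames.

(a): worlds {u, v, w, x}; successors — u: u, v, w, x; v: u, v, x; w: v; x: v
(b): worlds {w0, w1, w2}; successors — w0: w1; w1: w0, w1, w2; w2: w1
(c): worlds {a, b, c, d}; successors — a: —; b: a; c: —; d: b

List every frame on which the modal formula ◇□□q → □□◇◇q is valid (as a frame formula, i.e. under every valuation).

(a), (b)

The schema corresponds to a generalized confluence (Geach) condition: ∀x ∀y ∀z ((xRy ∧ xR²z) → ∃w (yR²w ∧ zR²w)).
(a): condition met.
(b): condition met.
(c): fails — dRb, dR²a but no w with bR²w and aR²w.
Valid on: (a), (b).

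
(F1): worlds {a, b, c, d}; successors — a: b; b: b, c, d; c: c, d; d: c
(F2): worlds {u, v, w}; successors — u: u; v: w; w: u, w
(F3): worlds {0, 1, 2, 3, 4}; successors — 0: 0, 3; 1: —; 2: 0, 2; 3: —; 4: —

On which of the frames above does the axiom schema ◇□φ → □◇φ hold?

This is the axiom for convergence; its first-order frame correspondent is ∀x ∀y ∀z (Rxy ∧ Rxz → ∃w (Ryw ∧ Rzw)).
(F1): ✓.
(F2): ✓.
(F3): fails — R00 and R03 but 0 and 3 have no common successor.
Valid on: (F1), (F2).

(F1), (F2)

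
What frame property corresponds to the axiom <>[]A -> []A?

The Euclidean property

Replacing A by ¬A and contraposing gives the equivalent schema ◇A → □◇A.
Suppose ◇A→□◇A is valid. Take Rxy, Rxz and set V(A)={y}. Then ◇A at x, so □◇A at x, so ◇A at z, so some w with Rzw has A; w=y, i.e. Rzy. By symmetry of the argument, Ryz.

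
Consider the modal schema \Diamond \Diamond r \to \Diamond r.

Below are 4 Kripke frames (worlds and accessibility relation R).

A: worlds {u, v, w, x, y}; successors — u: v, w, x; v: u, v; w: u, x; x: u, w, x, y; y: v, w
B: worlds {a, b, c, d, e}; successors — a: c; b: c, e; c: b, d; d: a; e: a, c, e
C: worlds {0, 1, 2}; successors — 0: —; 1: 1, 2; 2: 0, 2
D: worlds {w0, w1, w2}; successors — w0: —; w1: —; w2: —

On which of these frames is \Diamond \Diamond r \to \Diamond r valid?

The schema corresponds to transitivity: \forall x \forall y \forall z (Rxy \wedge Ryz \to Rxz).
A: fails — Ruv and Rvu but not Ruu.
B: fails — Rbc and Rcd but not Rbd.
C: fails — R12 and R20 but not R10.
D: satisfies the condition.

D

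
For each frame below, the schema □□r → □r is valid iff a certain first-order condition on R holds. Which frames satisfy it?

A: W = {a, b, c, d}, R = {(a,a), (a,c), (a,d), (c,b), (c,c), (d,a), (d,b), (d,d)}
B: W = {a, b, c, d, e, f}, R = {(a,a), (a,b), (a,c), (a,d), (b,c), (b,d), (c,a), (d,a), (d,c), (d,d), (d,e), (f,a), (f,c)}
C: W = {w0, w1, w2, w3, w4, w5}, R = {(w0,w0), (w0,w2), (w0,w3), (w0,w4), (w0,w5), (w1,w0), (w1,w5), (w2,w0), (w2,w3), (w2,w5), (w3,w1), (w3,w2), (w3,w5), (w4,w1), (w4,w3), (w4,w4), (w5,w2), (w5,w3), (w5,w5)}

This is the axiom for density; its first-order frame correspondent is ∀x ∀y (Rxy → ∃z (Rxz ∧ Rzy)).
A: ✓.
B: ✓.
C: fails — Rw3w1 but no z with Rw3z and Rzw1.
Valid on: A, B.

A, B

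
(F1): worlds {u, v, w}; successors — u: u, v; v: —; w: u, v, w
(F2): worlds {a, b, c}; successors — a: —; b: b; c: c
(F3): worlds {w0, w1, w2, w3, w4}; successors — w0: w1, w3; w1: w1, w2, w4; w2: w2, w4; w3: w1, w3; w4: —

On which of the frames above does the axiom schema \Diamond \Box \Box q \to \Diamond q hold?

(F2)

The schema corresponds to a generalized confluence (Geach) condition: \forall x \forall y (xRy \to \exists w (y R^2 w \wedge xRw)).
(F1): fails — uRv but no t with vR²t and uRt.
(F2): condition met.
(F3): fails — w1Rw4 but no w with w4R²w and w1Rw.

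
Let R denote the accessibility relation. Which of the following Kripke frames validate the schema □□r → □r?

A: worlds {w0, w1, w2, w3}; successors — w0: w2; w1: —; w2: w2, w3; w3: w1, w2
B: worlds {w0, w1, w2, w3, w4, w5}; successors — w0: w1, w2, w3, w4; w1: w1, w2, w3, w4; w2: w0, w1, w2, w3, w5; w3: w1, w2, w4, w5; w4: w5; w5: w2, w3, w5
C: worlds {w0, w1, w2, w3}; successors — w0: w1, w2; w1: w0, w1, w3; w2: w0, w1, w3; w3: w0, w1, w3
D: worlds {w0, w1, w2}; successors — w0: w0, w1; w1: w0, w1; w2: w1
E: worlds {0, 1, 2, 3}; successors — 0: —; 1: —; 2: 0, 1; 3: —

B, D

Frame correspondent (Sahlqvist): ∀x ∀y (Rxy → ∃z (Rxz ∧ Rzy)) — i.e. density.
A: fails — Rw3w1 but no z with Rw3z and Rzw1.
B: ✓.
C: fails — Rw0w2 but no z with Rw0z and Rzw2.
D: ✓.
E: fails — R20 but no z with R2z and Rz0.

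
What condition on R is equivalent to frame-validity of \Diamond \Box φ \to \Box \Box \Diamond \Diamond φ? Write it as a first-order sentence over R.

\forall x \forall y \forall z ((xRy \wedge x R^2 z) \to \exists w (yRw \wedge z R^2 w))

This is a Sahlqvist (Geach-type) schema ◇^1□^1φ → □^2◇^2φ.
Minimal-valuation argument: fix x; take any y with xR^1y and any z with xR^2z. Set V(φ) to the set of worlds R-reachable from y in exactly 1 step. Then □^1φ holds at y, so the antecedent holds at x; validity forces ◇^2φ at z, giving a w with zR^2w and yR^1w.
First-order correspondent: \forall x \forall y \forall z ((xRy \wedge x R^2 z) \to \exists w (yRw \wedge z R^2 w)).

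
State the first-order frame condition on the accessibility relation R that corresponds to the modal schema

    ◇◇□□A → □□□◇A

This is a Sahlqvist (Geach-type) schema ◇^2□^2A → □^3◇^1A.
Minimal-valuation argument: fix x; take any y with xR^2y and any z with xR^3z. Set V(A) to the set of worlds R-reachable from y in exactly 2 steps. Then □^2A holds at y, so the antecedent holds at x; validity forces ◇^1A at z, giving a w with zR^1w and yR^2w.
First-order correspondent: ∀x ∀y ∀z ((xR²y ∧ xR³z) → ∃w (yR²w ∧ zRw)).

∀x ∀y ∀z ((xR²y ∧ xR³z) → ∃w (yR²w ∧ zRw))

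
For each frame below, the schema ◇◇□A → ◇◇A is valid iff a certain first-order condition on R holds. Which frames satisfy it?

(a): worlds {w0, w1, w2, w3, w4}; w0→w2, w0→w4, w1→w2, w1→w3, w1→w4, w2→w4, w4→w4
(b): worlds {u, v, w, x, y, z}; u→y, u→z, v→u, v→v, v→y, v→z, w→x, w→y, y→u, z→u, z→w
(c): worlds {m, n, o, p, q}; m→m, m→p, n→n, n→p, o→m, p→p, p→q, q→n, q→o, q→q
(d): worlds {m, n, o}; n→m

(a), (d)

This is the axiom for a generalized confluence (Geach) condition; its first-order frame correspondent is ∀x ∀y (xR²y → ∃w (yRw ∧ xR²w)).
(a): satisfies the condition.
(b): fails — uR²u but no t with uRt and uR²t.
(c): fails — pR²o but no w with oRw and pR²w.
(d): satisfies the condition.
Valid on: (a), (d).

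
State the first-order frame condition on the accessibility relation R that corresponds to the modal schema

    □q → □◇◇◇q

This is a Sahlqvist (Geach-type) schema ◇^0□^1q → □^1◇^3q.
First-order correspondent: ∀x ∀z (xRz → ∃w (xRw ∧ zR³w)).

∀x ∀z (xRz → ∃w (xRw ∧ zR³w))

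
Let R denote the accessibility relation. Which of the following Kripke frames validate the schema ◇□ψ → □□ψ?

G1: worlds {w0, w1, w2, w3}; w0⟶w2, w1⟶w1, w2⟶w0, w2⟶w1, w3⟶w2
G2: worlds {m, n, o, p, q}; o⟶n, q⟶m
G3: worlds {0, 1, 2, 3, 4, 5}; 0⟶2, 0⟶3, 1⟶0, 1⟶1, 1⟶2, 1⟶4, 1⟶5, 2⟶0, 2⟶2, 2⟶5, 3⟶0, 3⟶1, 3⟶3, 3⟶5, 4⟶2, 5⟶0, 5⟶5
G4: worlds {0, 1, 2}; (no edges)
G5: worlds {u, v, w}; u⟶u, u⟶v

G2, G4

Frame correspondent (Sahlqvist): ∀x ∀y ∀z ((xRy ∧ xR²z) → ∃w (yRw ∧ z = w)) — i.e. a generalized confluence (Geach) condition.
G1: fails — w2Rw0, w2R²w1 but no w with w0Rw and w1=w.
G2: condition met.
G3: fails — 0R2, 0R²1 but no w with 2Rw and 1=w.
G4: condition met.
G5: fails — uRv, uR²u but no t with vRt and u=t.
Valid on: G2, G4.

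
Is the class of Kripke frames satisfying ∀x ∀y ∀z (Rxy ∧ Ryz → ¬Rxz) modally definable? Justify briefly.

If a class were modally definable it would be closed under surjective bounded morphisms (Goldblatt–Thomason).
The 5-cycle (worlds s,t,u,v,w with s→t→u→v→w→s) is intransitive. Mapping every world to a single reflexive point • is a surjective bounded morphism; the reflexive point is not intransitive (R••∧R•• but R••).
Hence intransitivity is not modally definable.

Not definable by any modal formula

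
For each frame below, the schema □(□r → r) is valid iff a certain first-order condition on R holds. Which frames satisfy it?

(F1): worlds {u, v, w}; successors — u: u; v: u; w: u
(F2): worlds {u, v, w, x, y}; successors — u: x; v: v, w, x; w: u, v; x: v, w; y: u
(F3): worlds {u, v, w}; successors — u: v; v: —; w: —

(F1)

Frame correspondent (Sahlqvist): ∀x ∀y (Rxy → Ryy) — i.e. shift-reflexivity.
(F1): condition met.
(F2): fails — Rxw but not Rww.
(F3): fails — Ruv but not Rvv.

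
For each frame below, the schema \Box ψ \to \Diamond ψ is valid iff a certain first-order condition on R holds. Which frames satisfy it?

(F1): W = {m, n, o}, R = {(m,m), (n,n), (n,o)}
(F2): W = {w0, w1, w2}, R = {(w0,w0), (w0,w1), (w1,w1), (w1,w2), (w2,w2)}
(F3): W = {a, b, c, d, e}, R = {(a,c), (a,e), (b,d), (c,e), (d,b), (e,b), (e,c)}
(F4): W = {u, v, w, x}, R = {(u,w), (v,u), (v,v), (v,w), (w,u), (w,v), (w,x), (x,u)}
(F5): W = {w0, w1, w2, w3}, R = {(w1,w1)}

The schema corresponds to seriality: \forall x \exists y Rxy.
(F1): fails — world o has no successor.
(F2): holds.
(F3): holds.
(F4): holds.
(F5): fails — world w0 has no successor.
Valid on: (F2), (F3), (F4).

(F2), (F3), (F4)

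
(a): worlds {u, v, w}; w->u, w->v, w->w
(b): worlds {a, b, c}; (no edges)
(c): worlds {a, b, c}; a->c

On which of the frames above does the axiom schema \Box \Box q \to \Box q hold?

This is the axiom for density; its first-order frame correspondent is \forall x \forall y (Rxy \to \exists z (Rxz \wedge Rzy)).
(a): holds.
(b): holds.
(c): fails — Rac but no z with Raz and Rzc.
Valid on: (a), (b).

(a), (b)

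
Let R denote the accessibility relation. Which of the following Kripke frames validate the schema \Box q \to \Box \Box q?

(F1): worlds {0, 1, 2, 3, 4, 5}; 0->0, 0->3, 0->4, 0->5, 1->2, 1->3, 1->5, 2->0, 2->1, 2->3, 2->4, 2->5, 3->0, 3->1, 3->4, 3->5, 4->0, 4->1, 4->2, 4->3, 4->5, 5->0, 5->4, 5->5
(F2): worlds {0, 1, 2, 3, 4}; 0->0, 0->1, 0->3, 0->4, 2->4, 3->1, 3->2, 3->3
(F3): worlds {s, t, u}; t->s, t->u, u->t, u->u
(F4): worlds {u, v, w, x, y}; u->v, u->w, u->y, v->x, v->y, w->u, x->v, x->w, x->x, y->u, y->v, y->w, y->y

none

This is the axiom for transitivity; its first-order frame correspondent is \forall x \forall y \forall z (Rxy \wedge Ryz \to Rxz).
(F1): fails — R34 and R42 but not R32.
(F2): fails — R32 and R24 but not R34.
(F3): fails — Rtu and Rut but not Rtt.
(F4): fails — Ruv and Rvx but not Rux.
Valid on no frame.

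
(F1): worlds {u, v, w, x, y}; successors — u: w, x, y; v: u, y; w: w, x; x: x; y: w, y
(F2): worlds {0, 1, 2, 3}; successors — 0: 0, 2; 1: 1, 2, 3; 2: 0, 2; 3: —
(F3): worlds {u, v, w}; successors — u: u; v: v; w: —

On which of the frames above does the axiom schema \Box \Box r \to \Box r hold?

This is the axiom for density; its first-order frame correspondent is \forall x \forall y (Rxy \to \exists z (Rxz \wedge Rzy)).
(F1): fails — Rvu but no z with Rvz and Rzu.
(F2): satisfies the condition.
(F3): satisfies the condition.

(F2), (F3)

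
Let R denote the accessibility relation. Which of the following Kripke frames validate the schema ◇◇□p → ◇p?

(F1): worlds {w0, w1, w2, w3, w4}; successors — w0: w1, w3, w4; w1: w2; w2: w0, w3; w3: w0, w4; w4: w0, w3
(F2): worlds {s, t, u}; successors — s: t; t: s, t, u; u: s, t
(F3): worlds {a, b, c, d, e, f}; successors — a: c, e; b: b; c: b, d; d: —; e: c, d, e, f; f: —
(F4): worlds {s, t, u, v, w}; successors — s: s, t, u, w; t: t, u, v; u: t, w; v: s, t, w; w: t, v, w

(F2), (F4)

Frame correspondent (Sahlqvist): ∀x ∀y (xR²y → ∃w (yRw ∧ xRw)) — i.e. a generalized confluence (Geach) condition.
(F1): fails — w1R²w0 but no w with w0Rw and w1Rw.
(F2): satisfies the condition.
(F3): fails — aR²b but no w with bRw and aRw.
(F4): satisfies the condition.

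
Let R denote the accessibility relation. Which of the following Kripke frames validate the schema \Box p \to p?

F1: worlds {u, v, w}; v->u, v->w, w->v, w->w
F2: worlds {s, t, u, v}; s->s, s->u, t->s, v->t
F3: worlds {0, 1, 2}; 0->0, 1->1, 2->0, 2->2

F3

The schema corresponds to reflexivity: \forall x Rxx.
F1: fails — world u does not see itself.
F2: fails — world t does not see itself.
F3: condition met.
Valid on: F3.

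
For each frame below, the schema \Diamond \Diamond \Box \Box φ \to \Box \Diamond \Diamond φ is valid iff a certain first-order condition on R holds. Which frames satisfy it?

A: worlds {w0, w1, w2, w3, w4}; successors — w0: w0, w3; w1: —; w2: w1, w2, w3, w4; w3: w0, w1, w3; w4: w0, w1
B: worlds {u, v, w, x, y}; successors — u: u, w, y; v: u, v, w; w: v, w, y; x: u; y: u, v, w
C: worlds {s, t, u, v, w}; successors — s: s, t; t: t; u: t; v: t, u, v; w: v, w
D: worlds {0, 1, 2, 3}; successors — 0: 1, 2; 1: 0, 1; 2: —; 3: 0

Frame correspondent (Sahlqvist): \forall x \forall y \forall z ((x R^2 y \wedge xRz) \to \exists w (y R^2 w \wedge z R^2 w)) — i.e. a generalized confluence (Geach) condition.
A: fails — w0R²w1, w0Rw0 but no w with w1R²w and w0R²w.
B: satisfies the condition.
C: satisfies the condition.
D: fails — 0R²0, 0R2 but no w with 0R²w and 2R²w.
Valid on: B, C.

B, C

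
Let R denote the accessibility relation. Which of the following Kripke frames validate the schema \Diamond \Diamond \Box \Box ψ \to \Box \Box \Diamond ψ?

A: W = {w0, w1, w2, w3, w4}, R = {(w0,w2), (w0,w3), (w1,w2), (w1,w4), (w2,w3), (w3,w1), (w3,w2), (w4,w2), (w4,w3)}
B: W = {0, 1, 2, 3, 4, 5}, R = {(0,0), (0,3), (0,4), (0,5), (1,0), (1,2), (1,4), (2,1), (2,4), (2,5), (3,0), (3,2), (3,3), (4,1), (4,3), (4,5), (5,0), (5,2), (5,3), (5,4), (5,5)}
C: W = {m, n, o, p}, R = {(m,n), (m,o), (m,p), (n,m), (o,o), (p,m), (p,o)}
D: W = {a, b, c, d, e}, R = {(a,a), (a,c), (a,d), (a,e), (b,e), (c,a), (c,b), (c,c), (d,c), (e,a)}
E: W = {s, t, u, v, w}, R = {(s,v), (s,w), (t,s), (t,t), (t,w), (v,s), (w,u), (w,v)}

Frame correspondent (Sahlqvist): \forall x \forall y \forall z ((x R^2 y \wedge x R^2 z) \to \exists w (y R^2 w \wedge zRw)) — i.e. a generalized confluence (Geach) condition.
A: fails — w0R²w2, w0R²w2 but no w with w2R²w and w2Rw.
B: holds.
C: fails — nR²n, nR²n but no w with nR²w and nRw.
D: fails — aR²b, aR²b but no w with bR²w and bRw.
E: fails — sR²s, sR²u but no w* with sR²w* and uRw*.
Valid on: B.

B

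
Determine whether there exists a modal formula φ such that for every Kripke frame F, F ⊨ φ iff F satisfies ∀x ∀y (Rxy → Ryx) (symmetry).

Yes: it is symmetry, defined by the B schema r → □◇r.
Suppose r→□◇r is valid. Take Rxy and set V(r)={x}. Then r at x, so □◇r at x, so ◇r at y, so some z with Ryz has r; z=x, i.e. Ryx.

Definable; r → □◇r defines it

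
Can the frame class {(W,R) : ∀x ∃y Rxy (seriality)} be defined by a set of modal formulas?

Definable; □q → ◇q defines it

This is a Sahlqvist condition; the D axiom □q → ◇q defines it.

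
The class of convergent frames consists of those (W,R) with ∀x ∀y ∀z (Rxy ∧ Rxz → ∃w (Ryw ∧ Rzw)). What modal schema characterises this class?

◇□q → □◇q

This is convergence; the standard corresponding axiom is .2: ◇□q → □◇q.
Suppose ◇□q→□◇q is valid. Take Rxy, Rxz and set V(q)={w : Ryw}. Then □q at y so ◇□q at x, so □◇q at x, so ◇q at z, giving w with Rzw and Ryw.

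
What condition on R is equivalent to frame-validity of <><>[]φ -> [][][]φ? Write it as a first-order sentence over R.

forall x forall y forall z ((x R^2 y & x R^3 z) -> exists w (yRw & z = w))

This is a Sahlqvist (Geach-type) schema ◇^2□^1φ → □^3◇^0φ.
First-order correspondent: forall x forall y forall z ((x R^2 y & x R^3 z) -> exists w (yRw & z = w)).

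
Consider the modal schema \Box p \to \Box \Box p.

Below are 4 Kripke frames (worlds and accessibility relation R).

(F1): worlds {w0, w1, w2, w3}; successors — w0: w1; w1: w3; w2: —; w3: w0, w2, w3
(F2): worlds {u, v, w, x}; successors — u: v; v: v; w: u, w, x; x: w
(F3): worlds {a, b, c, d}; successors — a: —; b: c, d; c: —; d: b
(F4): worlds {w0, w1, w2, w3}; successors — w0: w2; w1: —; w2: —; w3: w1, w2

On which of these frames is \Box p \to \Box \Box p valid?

(F4)

Frame correspondent (Sahlqvist): \forall x \forall y \forall z (Rxy \wedge Ryz \to Rxz) — i.e. transitivity.
(F1): fails — Rw1w3 and Rw3w2 but not Rw1w2.
(F2): fails — Rxw and Rwu but not Rxu.
(F3): fails — Rdb and Rbc but not Rdc.
(F4): condition met.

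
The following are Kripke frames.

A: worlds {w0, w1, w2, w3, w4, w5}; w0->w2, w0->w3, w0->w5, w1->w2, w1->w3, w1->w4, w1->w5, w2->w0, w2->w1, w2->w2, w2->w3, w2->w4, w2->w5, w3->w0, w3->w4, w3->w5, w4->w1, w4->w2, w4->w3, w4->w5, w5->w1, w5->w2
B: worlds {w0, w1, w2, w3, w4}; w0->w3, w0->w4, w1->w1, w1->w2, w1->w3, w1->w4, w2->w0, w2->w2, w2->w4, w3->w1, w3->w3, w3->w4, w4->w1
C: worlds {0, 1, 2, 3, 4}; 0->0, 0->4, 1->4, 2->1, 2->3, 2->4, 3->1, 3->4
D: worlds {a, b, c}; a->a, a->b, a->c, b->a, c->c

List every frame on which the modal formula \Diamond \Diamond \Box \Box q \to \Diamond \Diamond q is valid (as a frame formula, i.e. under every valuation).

The schema corresponds to a generalized confluence (Geach) condition: \forall x \forall y (x R^2 y \to \exists w (y R^2 w \wedge x R^2 w)).
A: holds.
B: holds.
C: fails — 0R²4 but no w with 4R²w and 0R²w.
D: holds.
Valid on: A, B, D.

A, B, D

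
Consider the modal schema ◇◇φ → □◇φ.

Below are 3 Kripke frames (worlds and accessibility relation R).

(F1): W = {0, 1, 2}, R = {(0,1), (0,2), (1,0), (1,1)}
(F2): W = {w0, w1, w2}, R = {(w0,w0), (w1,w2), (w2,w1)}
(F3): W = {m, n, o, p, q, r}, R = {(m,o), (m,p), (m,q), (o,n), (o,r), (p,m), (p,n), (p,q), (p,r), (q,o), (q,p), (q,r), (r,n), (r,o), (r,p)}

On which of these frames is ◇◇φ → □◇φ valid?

(F2)

The schema corresponds to a generalized confluence (Geach) condition: ∀x ∀y ∀z ((xR²y ∧ xRz) → ∃w (y = w ∧ zRw)).
(F1): fails — 0R²0, 0R2 but no w with 0=w and 2Rw.
(F2): holds.
(F3): fails — mR²m, mRo but no w with m=w and oRw.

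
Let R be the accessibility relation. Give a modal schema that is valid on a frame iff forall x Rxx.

The condition is reflexivity. The T schema □p → p defines it.

□p → p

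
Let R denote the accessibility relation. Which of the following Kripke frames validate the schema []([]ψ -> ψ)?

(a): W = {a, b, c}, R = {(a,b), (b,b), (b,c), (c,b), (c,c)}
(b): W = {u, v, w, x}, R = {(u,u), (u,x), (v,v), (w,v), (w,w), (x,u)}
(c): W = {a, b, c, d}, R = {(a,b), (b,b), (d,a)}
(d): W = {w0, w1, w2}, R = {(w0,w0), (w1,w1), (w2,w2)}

Frame correspondent (Sahlqvist): forall x forall y (Rxy -> Ryy) — i.e. shift-reflexivity.
(a): condition met.
(b): fails — Rux but not Rxx.
(c): fails — Rda but not Raa.
(d): condition met.
Valid on: (a), (d).

(a), (d)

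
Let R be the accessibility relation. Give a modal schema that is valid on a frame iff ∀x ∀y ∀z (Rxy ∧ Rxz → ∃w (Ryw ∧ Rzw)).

A defining formula is ◇□q → □◇q (the .2 axiom).
Suppose ◇□q→□◇q is valid. Take Rxy, Rxz and set V(q)={w : Ryw}. Then □q at y so ◇□q at x, so □◇q at x, so ◇q at z, giving w with Rzw and Ryw.

◇□q → □◇q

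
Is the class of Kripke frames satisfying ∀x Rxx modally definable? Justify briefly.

Yes, by □p → p

This is a Sahlqvist condition; the T axiom □p → p defines it.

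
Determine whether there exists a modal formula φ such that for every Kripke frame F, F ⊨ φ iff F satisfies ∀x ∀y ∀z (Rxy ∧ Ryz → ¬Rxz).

Any modally definable frame class is closed under surjective bounded morphisms.
The 5-cycle (worlds s,t,u,v,w with s→t→u→v→w→s) is intransitive. Mapping every world to a single reflexive point • is a surjective bounded morphism; the reflexive point is not intransitive (R••∧R•• but R••).
So the class is not modally definable.

Not definable by any modal formula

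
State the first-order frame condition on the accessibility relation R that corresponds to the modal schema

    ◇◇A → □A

This is a Sahlqvist (Geach-type) schema ◇^2□^0A → □^1◇^0A.
Minimal-valuation argument: fix x; take any y with xR^2y and any z with xR^1z. Set V(A) to the set of worlds R-reachable from y in exactly 0 steps. Then □^0A holds at y, so the antecedent holds at x; validity forces ◇^0A at z, giving a w with zR^0w and yR^0w.
First-order correspondent: ∀x ∀y ∀z ((xR²y ∧ xRz) → ∃w (y = w ∧ z = w)).

∀x ∀y ∀z ((xR²y ∧ xRz) → ∃w (y = w ∧ z = w))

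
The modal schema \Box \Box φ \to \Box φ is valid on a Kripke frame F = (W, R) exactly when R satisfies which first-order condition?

density: \forall x \forall y (Rxy \to \exists z (Rxz \wedge Rzy))

Suppose □□φ→□φ is valid. Take Rxy and set V(φ)={w : xR²w}. Then □□φ at x, so □φ at x, so φ at y, i.e. ∃z(Rxz∧Rzy).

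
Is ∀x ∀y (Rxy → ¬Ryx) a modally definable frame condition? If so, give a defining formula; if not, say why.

No — not modally definable

Any modally definable frame class is closed under surjective bounded morphisms.
The 4-cycle (worlds 0,1,2,3 with 0→1→2→3→0) is asymmetric. Mapping every world to a single reflexive point • is a surjective bounded morphism, and the reflexive point is not asymmetric (R•• but asymmetry requires ¬R••).
So the class is not modally definable.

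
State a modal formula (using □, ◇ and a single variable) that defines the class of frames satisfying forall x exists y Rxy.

A defining formula is □r → ◇r (the D axiom).
Suppose □r→◇r is valid. At any x set V(r)=W. Then □r at x, so ◇r at x, so x has a successor.

□r → ◇r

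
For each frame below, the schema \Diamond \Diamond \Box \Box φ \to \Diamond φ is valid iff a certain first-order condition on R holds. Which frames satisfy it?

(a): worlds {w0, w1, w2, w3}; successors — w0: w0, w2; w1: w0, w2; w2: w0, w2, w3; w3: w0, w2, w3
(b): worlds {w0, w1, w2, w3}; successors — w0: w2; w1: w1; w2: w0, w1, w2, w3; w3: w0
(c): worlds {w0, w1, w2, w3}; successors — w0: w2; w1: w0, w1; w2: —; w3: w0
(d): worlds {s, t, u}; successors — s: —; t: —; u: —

This is the axiom for a generalized confluence (Geach) condition; its first-order frame correspondent is \forall x \forall y (x R^2 y \to \exists w (y R^2 w \wedge xRw)).
(a): ✓.
(b): fails — w0R²w1 but no w with w1R²w and w0Rw.
(c): fails — w1R²w0 but no w with w0R²w and w1Rw.
(d): ✓.

(a), (d)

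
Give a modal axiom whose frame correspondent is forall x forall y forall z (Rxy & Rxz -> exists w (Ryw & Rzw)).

◇□p → □◇p

This is convergence; the standard corresponding axiom is .2: ◇□p → □◇p.
Suppose ◇□p→□◇p is valid. Take Rxy, Rxz and set V(p)={w : Ryw}. Then □p at y so ◇□p at x, so □◇p at x, so ◇p at z, giving w with Rzw and Ryw.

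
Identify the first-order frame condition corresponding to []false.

□⊥ is valid iff no world has any successor (otherwise □⊥ fails at any world with one).

Emptiness of R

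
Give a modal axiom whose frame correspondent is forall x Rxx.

□r → r

This is reflexivity; the standard corresponding axiom is T: □r → r.
Suppose □r→r is valid. At any x set V(r)={w : Rxw}. Then □r holds at x, so r holds at x, i.e. Rxx.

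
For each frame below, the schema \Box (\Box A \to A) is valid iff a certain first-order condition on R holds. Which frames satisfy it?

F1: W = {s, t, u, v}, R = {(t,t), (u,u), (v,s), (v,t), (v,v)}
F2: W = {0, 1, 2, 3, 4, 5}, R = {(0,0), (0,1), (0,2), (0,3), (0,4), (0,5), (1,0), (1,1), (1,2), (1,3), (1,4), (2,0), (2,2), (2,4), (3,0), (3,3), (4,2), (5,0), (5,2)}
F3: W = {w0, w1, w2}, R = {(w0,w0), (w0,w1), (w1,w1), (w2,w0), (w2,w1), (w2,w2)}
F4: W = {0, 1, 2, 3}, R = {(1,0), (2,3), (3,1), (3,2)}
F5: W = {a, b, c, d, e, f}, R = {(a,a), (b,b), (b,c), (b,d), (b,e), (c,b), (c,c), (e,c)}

F3

This is the axiom for shift-reflexivity; its first-order frame correspondent is \forall x \forall y (Rxy \to Ryy).
F1: fails — Rvs but not Rss.
F2: fails — R04 but not R44.
F3: condition met.
F4: fails — R10 but not R00.
F5: fails — Rbe but not Ree.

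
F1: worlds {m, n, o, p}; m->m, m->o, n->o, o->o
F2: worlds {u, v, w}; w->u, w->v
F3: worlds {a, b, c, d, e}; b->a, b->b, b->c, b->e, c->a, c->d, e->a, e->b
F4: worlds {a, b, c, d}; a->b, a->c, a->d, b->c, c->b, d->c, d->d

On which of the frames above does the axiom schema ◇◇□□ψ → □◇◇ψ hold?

F1, F2

The schema corresponds to a generalized confluence (Geach) condition: ∀x ∀y ∀z ((xR²y ∧ xRz) → ∃w (yR²w ∧ zR²w)).
F1: satisfies the condition.
F2: satisfies the condition.
F3: fails — bR²a, bRa but no w with aR²w and aR²w.
F4: fails — aR²b, aRc but no w with bR²w and cR²w.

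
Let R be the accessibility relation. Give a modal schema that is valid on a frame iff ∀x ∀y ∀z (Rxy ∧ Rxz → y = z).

A defining formula is ◇p → □p (the CD axiom).
Suppose ◇p→□p is valid. Take Rxy, Rxz and set V(p)={y}. Then ◇p at x, so □p at x, so p at z, i.e. z=y.

◇p → □p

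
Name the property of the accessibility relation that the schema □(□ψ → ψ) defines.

Shift-reflexivity

Suppose □(□ψ→ψ) is valid. Take Rxy and set V(ψ)={w : Ryw}. Then at y, □ψ holds; since □(□ψ→ψ) at x, □ψ→ψ at y, so ψ at y, i.e. Ryy.
Conversely, any frame satisfying ∀x ∀y (Rxy → Ryy) validates the schema.
So the correspondent is shift-reflexivity.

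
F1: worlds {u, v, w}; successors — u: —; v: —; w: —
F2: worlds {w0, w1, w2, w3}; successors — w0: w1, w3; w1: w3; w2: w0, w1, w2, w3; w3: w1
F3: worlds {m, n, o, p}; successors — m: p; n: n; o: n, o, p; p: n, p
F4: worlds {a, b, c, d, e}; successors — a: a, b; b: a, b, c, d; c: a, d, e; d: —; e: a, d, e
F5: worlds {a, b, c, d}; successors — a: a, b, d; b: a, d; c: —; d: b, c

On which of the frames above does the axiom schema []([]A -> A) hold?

Frame correspondent (Sahlqvist): forall x forall y (Rxy -> Ryy) — i.e. shift-reflexivity.
F1: holds.
F2: fails — Rw3w1 but not Rw1w1.
F3: holds.
F4: fails — Rbc but not Rcc.
F5: fails — Rdc but not Rcc.

F1, F3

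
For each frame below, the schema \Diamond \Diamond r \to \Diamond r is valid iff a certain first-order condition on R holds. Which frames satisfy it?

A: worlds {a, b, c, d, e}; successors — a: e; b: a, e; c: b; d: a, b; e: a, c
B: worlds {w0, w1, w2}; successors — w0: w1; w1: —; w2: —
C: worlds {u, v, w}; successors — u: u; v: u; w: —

Frame correspondent (Sahlqvist): \forall x \forall y (x R^2 y \to \exists w (y = w \wedge xRw)) — i.e. a generalized confluence (Geach) condition.
A: fails — aR²a but no w with a=w and aRw.
B: satisfies the condition.
C: satisfies the condition.

B, C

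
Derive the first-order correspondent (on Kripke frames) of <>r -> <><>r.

forall x forall y (xRy -> exists w (y = w & x R^2 w))

This is a Sahlqvist (Geach-type) schema ◇^1□^0r → □^0◇^2r.
Minimal-valuation argument: fix x; take any y with xR^1y and any z with xR^0z. Set V(r) to the set of worlds R-reachable from y in exactly 0 steps. Then □^0r holds at y, so the antecedent holds at x; validity forces ◇^2r at z, giving a w with zR^2w and yR^0w.
First-order correspondent: forall x forall y (xRy -> exists w (y = w & x R^2 w)).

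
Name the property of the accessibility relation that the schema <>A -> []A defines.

partial functionality

Suppose ◇A→□A is valid. Take Rxy, Rxz and set V(A)={y}. Then ◇A at x, so □A at x, so A at z, i.e. z=y.
The converse is a direct semantic check.
Frame condition: forall x forall y forall z (Rxy & Rxz -> y = z).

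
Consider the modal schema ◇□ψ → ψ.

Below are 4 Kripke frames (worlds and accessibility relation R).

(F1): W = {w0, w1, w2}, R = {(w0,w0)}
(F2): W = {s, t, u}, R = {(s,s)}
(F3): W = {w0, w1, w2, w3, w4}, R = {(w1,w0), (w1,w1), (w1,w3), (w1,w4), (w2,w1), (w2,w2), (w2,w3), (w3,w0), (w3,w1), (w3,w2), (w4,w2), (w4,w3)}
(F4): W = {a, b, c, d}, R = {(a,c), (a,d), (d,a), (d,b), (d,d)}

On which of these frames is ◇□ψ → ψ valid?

The schema corresponds to symmetry: ∀x ∀y (Rxy → Ryx).
(F1): ✓.
(F2): ✓.
(F3): fails — Rw1w0 but not Rw0w1.
(F4): fails — Rdb but not Rbd.
Valid on: (F1), (F2).

(F1), (F2)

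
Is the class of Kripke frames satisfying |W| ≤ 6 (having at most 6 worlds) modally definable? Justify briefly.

If a class were modally definable it would be closed under disjoint unions (Goldblatt–Thomason).
Any modal formula valid on each of 7 disjoint one-world frames is valid on their disjoint union (validity is preserved under disjoint unions). Each one-world frame has |W|=1≤6, but the union has |W|=7.
Hence having at most 6 worlds is not modally definable.

Not modally definable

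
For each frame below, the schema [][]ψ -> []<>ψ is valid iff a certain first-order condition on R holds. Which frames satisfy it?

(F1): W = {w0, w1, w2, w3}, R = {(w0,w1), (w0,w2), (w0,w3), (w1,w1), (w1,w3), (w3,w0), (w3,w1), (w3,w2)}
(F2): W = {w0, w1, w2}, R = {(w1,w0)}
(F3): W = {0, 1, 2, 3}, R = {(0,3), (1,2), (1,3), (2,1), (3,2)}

(F3)

This is the axiom for a generalized confluence (Geach) condition; its first-order frame correspondent is forall x forall z (xRz -> exists w (x R^2 w & zRw)).
(F1): fails — w0Rw2 but no w with w0R²w and w2Rw.
(F2): fails — w1Rw0 but no w with w1R²w and w0Rw.
(F3): holds.
Valid on: (F3).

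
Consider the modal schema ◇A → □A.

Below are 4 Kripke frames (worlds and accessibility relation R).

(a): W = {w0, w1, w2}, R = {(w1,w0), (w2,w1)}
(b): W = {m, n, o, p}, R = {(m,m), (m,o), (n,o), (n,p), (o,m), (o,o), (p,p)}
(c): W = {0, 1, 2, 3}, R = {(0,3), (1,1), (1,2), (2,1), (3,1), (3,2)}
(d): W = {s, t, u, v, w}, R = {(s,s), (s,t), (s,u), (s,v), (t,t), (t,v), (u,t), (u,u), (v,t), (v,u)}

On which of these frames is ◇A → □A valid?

(a)

This is the axiom for partial functionality; its first-order frame correspondent is ∀x ∀y ∀z (Rxy ∧ Rxz → y = z).
(a): ✓.
(b): fails — m sees both m and o.
(c): fails — 1 sees both 1 and 2.
(d): fails — s sees both s and t.
Valid on: (a).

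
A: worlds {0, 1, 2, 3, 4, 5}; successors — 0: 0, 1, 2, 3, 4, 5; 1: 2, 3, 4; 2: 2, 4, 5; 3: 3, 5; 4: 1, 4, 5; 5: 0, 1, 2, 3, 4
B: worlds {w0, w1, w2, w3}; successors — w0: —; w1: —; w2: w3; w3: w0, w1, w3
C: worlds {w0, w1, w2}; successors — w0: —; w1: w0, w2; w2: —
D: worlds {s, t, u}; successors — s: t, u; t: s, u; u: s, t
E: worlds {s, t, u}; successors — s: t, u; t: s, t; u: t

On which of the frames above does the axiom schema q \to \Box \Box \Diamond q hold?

This is the axiom for a generalized confluence (Geach) condition; its first-order frame correspondent is \forall x \forall z (x R^2 z \to \exists w (x = w \wedge zRw)).
A: fails — 0R²1 but no w with 0=w and 1Rw.
B: fails — w2R²w0 but no w with w2=w and w0Rw.
C: ✓.
D: fails — sR²s but no w with s=w and sRw.
E: fails — sR²s but no w with s=w and sRw.

C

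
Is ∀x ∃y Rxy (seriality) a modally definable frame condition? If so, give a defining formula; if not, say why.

The condition is seriality. A defining modal formula is □p → ◇p.
Suppose □p→◇p is valid. At any x set V(p)=W. Then □p at x, so ◇p at x, so x has a successor.

Definable; □p → ◇p defines it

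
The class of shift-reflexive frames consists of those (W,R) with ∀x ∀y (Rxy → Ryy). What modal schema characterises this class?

□(□q → q)

The condition is shift-reflexivity. The T□ schema □(□q → q) defines it.
Suppose □(□q→q) is valid. Take Rxy and set V(q)={w : Ryw}. Then at y, □q holds; since □(□q→q) at x, □q→q at y, so q at y, i.e. Ryy.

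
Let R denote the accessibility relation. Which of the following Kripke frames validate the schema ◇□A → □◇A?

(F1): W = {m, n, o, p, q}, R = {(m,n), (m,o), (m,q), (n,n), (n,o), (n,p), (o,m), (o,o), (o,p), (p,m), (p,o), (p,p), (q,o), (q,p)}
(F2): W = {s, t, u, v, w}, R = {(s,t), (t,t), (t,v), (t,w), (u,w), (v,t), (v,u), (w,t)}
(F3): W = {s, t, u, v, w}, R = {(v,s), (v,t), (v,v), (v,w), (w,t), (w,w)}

(F1), (F2)

This is the axiom for convergence; its first-order frame correspondent is ∀x ∀y ∀z (Rxy ∧ Rxz → ∃w (Ryw ∧ Rzw)).
(F1): condition met.
(F2): condition met.
(F3): fails — Rvv and Rvt but v and t have no common successor.
Valid on: (F1), (F2).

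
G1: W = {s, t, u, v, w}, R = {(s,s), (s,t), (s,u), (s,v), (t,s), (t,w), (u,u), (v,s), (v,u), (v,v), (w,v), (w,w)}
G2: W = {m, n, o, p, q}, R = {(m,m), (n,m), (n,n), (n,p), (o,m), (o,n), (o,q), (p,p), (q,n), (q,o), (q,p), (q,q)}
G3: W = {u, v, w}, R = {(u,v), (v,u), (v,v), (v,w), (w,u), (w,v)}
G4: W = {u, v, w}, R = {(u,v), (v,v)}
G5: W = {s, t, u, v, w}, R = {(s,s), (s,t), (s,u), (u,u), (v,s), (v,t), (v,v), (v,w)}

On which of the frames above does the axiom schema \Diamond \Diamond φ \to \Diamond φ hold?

G4

The schema corresponds to transitivity: \forall x \forall y \forall z (Rxy \wedge Ryz \to Rxz).
G1: fails — Rts and Rsv but not Rtv.
G2: fails — Ron and Rnp but not Rop.
G3: fails — Ruv and Rvw but not Ruw.
G4: satisfies the condition.
G5: fails — Rvs and Rsu but not Rvu.
Valid on: G4.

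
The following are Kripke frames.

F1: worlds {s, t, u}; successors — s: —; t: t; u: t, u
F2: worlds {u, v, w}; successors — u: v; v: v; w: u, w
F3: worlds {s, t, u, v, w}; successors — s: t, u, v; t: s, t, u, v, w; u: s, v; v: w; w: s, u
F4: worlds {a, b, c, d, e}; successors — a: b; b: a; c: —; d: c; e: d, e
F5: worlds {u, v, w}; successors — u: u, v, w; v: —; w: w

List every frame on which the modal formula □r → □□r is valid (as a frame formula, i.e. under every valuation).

F1, F5

This is the axiom for transitivity; its first-order frame correspondent is ∀x ∀y ∀z (Rxy ∧ Ryz → Rxz).
F1: satisfies the condition.
F2: fails — Rwu and Ruv but not Rwv.
F3: fails — Ruv and Rvw but not Ruw.
F4: fails — Rab and Rba but not Raa.
F5: satisfies the condition.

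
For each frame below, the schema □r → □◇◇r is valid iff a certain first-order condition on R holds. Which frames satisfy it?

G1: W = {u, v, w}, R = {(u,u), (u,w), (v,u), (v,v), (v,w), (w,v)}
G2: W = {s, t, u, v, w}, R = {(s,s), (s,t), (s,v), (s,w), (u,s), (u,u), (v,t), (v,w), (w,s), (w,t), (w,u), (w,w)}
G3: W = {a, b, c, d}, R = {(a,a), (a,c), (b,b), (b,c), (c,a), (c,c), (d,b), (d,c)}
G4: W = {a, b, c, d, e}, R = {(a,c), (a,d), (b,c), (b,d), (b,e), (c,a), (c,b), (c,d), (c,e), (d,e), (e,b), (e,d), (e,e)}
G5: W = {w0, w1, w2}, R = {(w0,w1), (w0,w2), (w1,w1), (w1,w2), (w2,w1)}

G1, G3, G4, G5

This is the axiom for a generalized confluence (Geach) condition; its first-order frame correspondent is ∀x ∀z (xRz → ∃w (xRw ∧ zR²w)).
G1: holds.
G2: fails — sRt but no w* with sRw* and tR²w*.
G3: holds.
G4: holds.
G5: holds.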